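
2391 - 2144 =247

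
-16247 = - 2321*7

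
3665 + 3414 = 7079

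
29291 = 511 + 28780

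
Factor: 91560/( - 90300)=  - 218/215 = -2^1*5^ ( - 1)*43^( - 1)*109^1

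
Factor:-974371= - 29^1 * 33599^1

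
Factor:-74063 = -11^1*6733^1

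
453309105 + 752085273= 1205394378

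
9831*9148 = 89933988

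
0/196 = 0 = 0.00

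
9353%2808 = 929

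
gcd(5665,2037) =1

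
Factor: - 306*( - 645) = 2^1*3^3*5^1 * 17^1*43^1 = 197370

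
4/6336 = 1/1584  =  0.00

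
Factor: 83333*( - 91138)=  - 7594802954 = - 2^1 *167^1 * 499^1*45569^1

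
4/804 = 1/201 = 0.00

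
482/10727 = 482/10727 = 0.04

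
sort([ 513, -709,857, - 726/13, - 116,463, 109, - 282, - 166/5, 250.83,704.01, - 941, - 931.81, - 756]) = [-941, - 931.81, - 756, - 709,-282, - 116, - 726/13,-166/5,109,250.83, 463, 513 , 704.01, 857 ]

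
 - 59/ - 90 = 59/90 = 0.66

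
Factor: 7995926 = 2^1*3997963^1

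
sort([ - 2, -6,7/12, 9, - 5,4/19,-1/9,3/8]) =[-6, - 5,-2,-1/9 , 4/19,3/8, 7/12,9]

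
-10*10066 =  - 100660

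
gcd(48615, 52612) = 7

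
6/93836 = 3/46918 = 0.00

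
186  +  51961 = 52147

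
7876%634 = 268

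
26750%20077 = 6673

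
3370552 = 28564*118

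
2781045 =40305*69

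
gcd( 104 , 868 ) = 4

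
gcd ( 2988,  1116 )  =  36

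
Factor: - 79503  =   - 3^1*26501^1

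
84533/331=84533/331 = 255.39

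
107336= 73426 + 33910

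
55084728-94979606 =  - 39894878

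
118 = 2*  59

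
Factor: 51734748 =2^2*3^1*13^1*541^1*613^1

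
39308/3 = 39308/3 = 13102.67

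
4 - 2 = 2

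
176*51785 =9114160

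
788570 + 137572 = 926142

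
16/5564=4/1391 = 0.00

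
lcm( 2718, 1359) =2718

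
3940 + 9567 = 13507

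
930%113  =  26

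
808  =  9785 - 8977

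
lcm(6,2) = 6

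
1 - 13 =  - 12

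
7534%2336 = 526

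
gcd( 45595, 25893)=1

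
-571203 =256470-827673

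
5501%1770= 191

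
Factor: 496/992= 1/2 = 2^( -1)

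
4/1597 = 4/1597 = 0.00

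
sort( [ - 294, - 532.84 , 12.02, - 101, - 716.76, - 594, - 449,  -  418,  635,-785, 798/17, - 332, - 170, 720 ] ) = [ - 785, - 716.76, - 594, - 532.84,  -  449, - 418,  -  332,-294, - 170, - 101 , 12.02, 798/17,  635 , 720]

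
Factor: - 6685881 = -3^1 * 1093^1 *2039^1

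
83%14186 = 83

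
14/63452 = 7/31726 = 0.00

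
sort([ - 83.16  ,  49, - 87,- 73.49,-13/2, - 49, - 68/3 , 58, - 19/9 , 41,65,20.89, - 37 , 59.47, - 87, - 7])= [-87, - 87,-83.16, - 73.49  ,-49,  -  37, - 68/3, - 7,  -  13/2, - 19/9,  20.89,  41,49, 58, 59.47,  65]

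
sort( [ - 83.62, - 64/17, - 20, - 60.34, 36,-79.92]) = [ - 83.62,- 79.92,-60.34,- 20, - 64/17, 36 ]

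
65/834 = 65/834 =0.08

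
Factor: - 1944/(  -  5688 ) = 27/79= 3^3 * 79^(  -  1 ) 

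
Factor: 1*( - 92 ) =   -  92 = - 2^2*23^1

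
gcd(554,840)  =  2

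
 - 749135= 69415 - 818550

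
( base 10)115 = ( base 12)97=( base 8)163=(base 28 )43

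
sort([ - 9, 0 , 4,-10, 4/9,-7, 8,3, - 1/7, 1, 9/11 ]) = [ - 10,-9, - 7, - 1/7,0, 4/9 , 9/11, 1, 3 , 4, 8 ] 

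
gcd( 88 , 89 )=1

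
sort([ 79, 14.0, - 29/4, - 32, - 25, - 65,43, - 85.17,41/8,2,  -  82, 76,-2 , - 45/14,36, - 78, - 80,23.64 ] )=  [ - 85.17, - 82, - 80, - 78, - 65, - 32 , - 25, -29/4, - 45/14, - 2,2,41/8,14.0,  23.64,36,43,76,79]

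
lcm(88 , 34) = 1496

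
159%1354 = 159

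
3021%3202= 3021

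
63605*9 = 572445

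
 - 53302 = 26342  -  79644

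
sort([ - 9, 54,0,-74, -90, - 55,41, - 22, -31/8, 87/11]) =[-90, - 74, - 55, - 22 , - 9, - 31/8, 0, 87/11, 41, 54]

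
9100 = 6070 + 3030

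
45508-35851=9657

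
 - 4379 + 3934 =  - 445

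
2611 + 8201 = 10812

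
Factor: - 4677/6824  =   - 2^( - 3)*3^1*853^ (  -  1)*1559^1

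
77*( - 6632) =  - 510664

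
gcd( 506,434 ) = 2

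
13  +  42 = 55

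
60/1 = 60 = 60.00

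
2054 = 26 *79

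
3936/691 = 5+481/691 = 5.70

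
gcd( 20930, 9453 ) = 23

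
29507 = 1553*19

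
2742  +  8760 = 11502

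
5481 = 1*5481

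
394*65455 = 25789270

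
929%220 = 49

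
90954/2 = 45477 = 45477.00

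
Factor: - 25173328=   -  2^4*17^1*19^1*4871^1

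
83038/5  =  16607 + 3/5  =  16607.60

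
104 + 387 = 491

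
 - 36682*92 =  - 3374744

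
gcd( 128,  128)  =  128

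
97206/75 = 1296 + 2/25 = 1296.08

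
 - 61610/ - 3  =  61610/3 = 20536.67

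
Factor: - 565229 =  - 7^1*80747^1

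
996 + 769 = 1765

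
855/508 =855/508 = 1.68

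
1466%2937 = 1466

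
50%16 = 2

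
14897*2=29794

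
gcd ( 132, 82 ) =2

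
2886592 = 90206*32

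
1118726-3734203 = -2615477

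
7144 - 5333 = 1811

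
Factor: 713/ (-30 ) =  - 2^ ( - 1 )*3^ ( - 1)*5^( - 1 )*23^1 * 31^1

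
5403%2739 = 2664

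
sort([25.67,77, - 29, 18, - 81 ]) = [ - 81, - 29,  18, 25.67, 77]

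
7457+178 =7635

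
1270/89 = 14 + 24/89 = 14.27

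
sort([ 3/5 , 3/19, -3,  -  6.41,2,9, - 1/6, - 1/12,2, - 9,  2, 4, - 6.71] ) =[- 9, - 6.71, - 6.41,- 3, - 1/6, - 1/12,3/19,3/5,2,2,2, 4,9 ]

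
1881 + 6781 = 8662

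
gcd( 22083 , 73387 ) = 1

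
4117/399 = 4117/399 = 10.32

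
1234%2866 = 1234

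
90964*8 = 727712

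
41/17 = 2  +  7/17= 2.41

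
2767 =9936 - 7169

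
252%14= 0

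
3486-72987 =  - 69501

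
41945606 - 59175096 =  - 17229490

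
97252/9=97252/9 =10805.78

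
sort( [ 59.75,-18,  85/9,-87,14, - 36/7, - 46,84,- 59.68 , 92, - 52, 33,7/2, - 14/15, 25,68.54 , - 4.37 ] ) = [-87, - 59.68,-52,  -  46,- 18,  -  36/7, - 4.37, - 14/15,  7/2, 85/9, 14, 25, 33 , 59.75,68.54, 84 , 92 ] 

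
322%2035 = 322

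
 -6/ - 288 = 1/48= 0.02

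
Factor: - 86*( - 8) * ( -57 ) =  - 39216 = - 2^4*3^1*  19^1*43^1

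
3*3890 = 11670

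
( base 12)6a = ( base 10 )82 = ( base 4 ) 1102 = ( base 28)2q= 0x52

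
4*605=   2420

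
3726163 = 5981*623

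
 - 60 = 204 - 264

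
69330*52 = 3605160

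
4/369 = 4/369 = 0.01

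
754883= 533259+221624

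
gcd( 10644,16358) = 2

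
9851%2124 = 1355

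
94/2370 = 47/1185 = 0.04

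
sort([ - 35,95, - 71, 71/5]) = [ - 71,-35, 71/5, 95 ] 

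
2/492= 1/246 = 0.00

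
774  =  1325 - 551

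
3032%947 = 191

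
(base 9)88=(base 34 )2C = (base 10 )80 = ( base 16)50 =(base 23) 3B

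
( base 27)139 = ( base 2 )1100110011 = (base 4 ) 30303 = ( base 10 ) 819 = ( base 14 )427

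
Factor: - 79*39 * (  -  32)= 98592 = 2^5*3^1*13^1*79^1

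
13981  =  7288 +6693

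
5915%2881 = 153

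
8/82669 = 8/82669 = 0.00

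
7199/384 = 18+ 287/384 = 18.75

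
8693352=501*17352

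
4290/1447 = 4290/1447 = 2.96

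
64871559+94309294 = 159180853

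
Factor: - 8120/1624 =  - 5=- 5^1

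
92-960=-868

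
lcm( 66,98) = 3234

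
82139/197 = 416 + 187/197 = 416.95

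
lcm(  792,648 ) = 7128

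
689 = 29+660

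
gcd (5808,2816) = 176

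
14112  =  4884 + 9228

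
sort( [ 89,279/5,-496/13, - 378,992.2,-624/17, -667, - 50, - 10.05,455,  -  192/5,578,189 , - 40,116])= [ - 667, - 378, - 50,-40, - 192/5, - 496/13, - 624/17, - 10.05, 279/5,89, 116,189,  455,578,992.2] 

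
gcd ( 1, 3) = 1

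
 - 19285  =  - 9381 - 9904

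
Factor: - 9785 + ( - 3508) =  - 3^2 *7^1*211^1 = -13293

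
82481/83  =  993 + 62/83 = 993.75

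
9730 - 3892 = 5838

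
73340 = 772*95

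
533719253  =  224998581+308720672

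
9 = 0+9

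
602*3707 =2231614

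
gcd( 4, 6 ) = 2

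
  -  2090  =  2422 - 4512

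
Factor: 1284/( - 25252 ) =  - 3/59 = - 3^1 * 59^( - 1) 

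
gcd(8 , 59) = 1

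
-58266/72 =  - 3237/4 = - 809.25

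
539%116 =75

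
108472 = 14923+93549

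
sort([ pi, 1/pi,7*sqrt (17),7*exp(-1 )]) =[ 1/pi,  7*exp(- 1) , pi,7 * sqrt( 17)]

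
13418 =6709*2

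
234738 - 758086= - 523348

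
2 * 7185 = 14370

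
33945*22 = 746790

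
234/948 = 39/158 = 0.25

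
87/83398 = 87/83398 = 0.00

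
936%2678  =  936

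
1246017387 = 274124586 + 971892801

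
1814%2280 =1814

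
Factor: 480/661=2^5*3^1 * 5^1*661^ ( - 1 )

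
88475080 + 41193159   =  129668239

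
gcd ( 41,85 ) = 1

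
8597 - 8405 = 192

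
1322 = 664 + 658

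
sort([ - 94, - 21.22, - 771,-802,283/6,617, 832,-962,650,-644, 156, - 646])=[- 962, - 802,-771, - 646,-644,-94, - 21.22,283/6,156, 617,650, 832] 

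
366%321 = 45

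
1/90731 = 1/90731 =0.00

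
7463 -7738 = -275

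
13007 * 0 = 0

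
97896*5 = 489480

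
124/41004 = 31/10251=0.00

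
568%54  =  28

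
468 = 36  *13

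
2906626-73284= 2833342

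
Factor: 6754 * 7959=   53755086=2^1*3^1 *7^1 * 11^1*307^1* 379^1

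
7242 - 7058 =184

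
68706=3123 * 22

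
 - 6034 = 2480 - 8514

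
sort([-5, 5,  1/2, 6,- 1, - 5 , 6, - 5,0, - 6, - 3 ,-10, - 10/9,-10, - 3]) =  [ - 10, - 10, - 6, - 5, - 5,  -  5, - 3, - 3, - 10/9,  -  1,  0,  1/2, 5, 6,6 ] 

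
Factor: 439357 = 439357^1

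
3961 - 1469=2492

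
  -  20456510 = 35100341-55556851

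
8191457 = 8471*967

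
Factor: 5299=7^1 * 757^1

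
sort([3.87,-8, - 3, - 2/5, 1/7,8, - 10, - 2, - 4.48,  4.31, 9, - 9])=[ - 10, - 9, - 8,  -  4.48 , - 3, - 2, - 2/5 , 1/7,  3.87, 4.31,8 , 9]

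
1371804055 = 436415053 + 935389002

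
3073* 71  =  218183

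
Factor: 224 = 2^5  *  7^1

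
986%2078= 986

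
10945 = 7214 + 3731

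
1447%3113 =1447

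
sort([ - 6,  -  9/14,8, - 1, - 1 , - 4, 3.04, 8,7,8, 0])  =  [-6, - 4,-1, - 1 ,-9/14,0, 3.04,  7, 8, 8, 8]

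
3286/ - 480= - 7 + 37/240 =- 6.85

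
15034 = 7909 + 7125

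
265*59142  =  15672630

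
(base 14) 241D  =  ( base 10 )6299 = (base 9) 8568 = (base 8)14233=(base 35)54y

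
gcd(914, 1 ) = 1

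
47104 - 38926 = 8178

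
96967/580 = 167 + 107/580  =  167.18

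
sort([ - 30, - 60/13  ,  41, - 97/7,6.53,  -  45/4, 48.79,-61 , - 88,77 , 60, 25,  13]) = [ - 88, - 61, - 30, - 97/7, - 45/4,  -  60/13,6.53, 13,25, 41,48.79, 60, 77]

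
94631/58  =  1631 + 33/58 = 1631.57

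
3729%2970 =759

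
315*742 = 233730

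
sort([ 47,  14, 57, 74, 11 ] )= [ 11, 14 , 47, 57, 74] 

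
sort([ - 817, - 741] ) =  [ - 817, - 741 ]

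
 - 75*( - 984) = 73800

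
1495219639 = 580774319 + 914445320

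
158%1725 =158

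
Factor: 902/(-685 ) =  - 2^1*5^ ( - 1)*11^1*41^1*137^( - 1)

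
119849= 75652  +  44197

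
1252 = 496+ 756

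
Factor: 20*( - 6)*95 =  - 11400 = - 2^3*3^1*5^2*19^1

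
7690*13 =99970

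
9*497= 4473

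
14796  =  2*7398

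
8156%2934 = 2288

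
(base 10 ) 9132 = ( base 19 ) 165c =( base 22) ij2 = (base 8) 21654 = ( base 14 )3484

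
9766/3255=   9766/3255  =  3.00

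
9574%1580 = 94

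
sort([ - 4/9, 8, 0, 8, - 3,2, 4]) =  [ - 3 , - 4/9, 0, 2, 4, 8,8] 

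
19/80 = 19/80 = 0.24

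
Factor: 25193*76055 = 1916053615 = 5^1*7^2*41^1*53^1*59^1*61^1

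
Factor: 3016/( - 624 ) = - 29/6 = -2^( - 1 )* 3^(  -  1 )*29^1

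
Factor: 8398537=7^1*107^1*11213^1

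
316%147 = 22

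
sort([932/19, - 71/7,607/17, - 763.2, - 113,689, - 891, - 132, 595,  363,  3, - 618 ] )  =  [ - 891, - 763.2,-618,-132,-113, - 71/7,3, 607/17, 932/19,363, 595,689]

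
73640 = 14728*5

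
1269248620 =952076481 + 317172139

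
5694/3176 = 1 + 1259/1588= 1.79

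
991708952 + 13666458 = 1005375410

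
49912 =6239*8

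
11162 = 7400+3762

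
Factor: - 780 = -2^2*3^1*5^1*13^1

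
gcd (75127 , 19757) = 1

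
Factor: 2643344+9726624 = 2^4*13^1*59471^1  =  12369968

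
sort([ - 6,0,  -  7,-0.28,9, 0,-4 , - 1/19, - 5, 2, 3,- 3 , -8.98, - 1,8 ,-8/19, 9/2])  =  [ - 8.98,-7,-6, - 5, - 4, - 3,-1, - 8/19, - 0.28,-1/19, 0,0, 2,3 , 9/2,8 , 9] 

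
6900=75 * 92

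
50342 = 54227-3885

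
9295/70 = 132 + 11/14  =  132.79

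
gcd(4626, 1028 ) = 514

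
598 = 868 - 270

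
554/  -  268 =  - 277/134 = - 2.07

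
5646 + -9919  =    -  4273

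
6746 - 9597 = -2851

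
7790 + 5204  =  12994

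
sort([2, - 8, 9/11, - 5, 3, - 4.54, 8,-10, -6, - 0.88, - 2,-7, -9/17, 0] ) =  [-10,- 8, - 7, - 6, - 5, - 4.54,  -  2, - 0.88, - 9/17, 0, 9/11, 2, 3, 8 ] 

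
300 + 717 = 1017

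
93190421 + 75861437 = 169051858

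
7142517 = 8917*801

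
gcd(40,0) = 40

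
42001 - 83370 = - 41369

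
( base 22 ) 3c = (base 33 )2C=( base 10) 78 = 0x4e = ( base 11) 71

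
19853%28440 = 19853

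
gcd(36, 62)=2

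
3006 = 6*501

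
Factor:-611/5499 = - 1/9 = -  3^( - 2)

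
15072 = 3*5024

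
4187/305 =13 + 222/305 = 13.73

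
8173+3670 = 11843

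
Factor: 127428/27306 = 2^1*3^(-1 )*7^1 =14/3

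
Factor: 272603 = 272603^1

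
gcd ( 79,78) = 1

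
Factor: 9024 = 2^6*3^1*47^1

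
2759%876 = 131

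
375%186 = 3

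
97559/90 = 1083 + 89/90 = 1083.99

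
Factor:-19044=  - 2^2*3^2*23^2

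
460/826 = 230/413 = 0.56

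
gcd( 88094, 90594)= 2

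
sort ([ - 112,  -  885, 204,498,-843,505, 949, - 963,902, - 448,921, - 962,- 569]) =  [ - 963,- 962, - 885, - 843, - 569,-448, - 112,204 , 498,505,902,  921,949]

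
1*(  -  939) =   -  939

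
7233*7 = 50631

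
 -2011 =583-2594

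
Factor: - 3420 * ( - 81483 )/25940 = 3^3*19^1 * 157^1 * 173^1*1297^( - 1 ) = 13933593/1297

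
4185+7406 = 11591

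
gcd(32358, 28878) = 6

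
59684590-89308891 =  - 29624301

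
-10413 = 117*(-89)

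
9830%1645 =1605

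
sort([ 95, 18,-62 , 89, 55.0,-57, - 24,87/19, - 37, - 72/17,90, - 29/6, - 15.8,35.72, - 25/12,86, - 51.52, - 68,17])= [ - 68, - 62, - 57, - 51.52 ,- 37, - 24, - 15.8, - 29/6, - 72/17 , - 25/12, 87/19,17,18, 35.72,55.0, 86,89,90,95]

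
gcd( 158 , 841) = 1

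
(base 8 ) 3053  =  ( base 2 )11000101011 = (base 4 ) 120223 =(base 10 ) 1579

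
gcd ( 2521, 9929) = 1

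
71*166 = 11786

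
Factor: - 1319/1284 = - 2^ (  -  2 ) *3^( - 1) * 107^ ( - 1 )*1319^1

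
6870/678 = 10 + 15/113 = 10.13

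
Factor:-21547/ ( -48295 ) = 29/65  =  5^( -1 )*13^ ( - 1 ) * 29^1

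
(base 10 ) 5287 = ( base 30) 5Q7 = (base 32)557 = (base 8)12247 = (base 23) 9mk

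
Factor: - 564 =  - 2^2*3^1  *  47^1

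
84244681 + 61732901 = 145977582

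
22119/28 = 22119/28 = 789.96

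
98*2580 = 252840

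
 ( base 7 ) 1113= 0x192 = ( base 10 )402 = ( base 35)BH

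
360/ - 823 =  - 360/823 = - 0.44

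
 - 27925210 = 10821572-38746782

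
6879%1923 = 1110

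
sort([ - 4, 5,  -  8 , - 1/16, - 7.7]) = [  -  8, - 7.7 ,- 4, - 1/16, 5]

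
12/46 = 6/23 = 0.26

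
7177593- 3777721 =3399872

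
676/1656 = 169/414 = 0.41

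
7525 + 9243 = 16768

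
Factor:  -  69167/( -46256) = 2^( - 4 )*7^ ( - 1)*41^1*59^( - 1)*241^1 = 9881/6608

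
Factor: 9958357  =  9958357^1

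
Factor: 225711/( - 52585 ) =  -  279/65 = - 3^2*5^( - 1 )*13^( - 1)*31^1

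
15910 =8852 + 7058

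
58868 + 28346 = 87214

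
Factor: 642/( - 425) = - 2^1 * 3^1* 5^( - 2) *17^ ( - 1) * 107^1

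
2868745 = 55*52159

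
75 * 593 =44475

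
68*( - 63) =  - 4284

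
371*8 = 2968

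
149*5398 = 804302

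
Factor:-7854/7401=-2^1*7^1*11^1 * 17^1*2467^( - 1) = - 2618/2467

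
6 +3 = 9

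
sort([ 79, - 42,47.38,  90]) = [ - 42, 47.38,  79,90 ] 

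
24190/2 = 12095 = 12095.00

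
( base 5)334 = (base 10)94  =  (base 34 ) 2Q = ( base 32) 2U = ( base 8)136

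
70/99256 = 35/49628 =0.00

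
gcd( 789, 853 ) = 1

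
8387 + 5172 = 13559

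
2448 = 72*34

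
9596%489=305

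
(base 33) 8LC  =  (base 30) ADR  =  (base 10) 9417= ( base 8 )22311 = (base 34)84x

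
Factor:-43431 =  - 3^1*31^1 * 467^1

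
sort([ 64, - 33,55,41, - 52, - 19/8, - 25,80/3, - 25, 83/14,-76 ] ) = [-76,-52,- 33, - 25, -25, - 19/8,83/14, 80/3, 41, 55, 64]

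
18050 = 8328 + 9722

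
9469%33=31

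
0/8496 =0  =  0.00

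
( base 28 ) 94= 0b100000000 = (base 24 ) ag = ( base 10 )256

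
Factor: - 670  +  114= - 2^2*139^1 = -556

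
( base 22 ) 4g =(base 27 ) 3n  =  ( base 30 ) 3e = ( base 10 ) 104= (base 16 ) 68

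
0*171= 0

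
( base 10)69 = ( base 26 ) 2h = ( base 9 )76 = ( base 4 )1011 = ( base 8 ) 105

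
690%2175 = 690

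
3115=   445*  7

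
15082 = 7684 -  - 7398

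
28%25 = 3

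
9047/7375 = 9047/7375= 1.23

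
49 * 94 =4606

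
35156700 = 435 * 80820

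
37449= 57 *657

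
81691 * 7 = 571837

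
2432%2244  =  188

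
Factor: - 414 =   -  2^1  *  3^2*23^1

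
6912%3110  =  692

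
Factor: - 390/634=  - 195/317 =-3^1*5^1*13^1*317^(-1)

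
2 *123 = 246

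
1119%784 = 335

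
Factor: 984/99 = 328/33= 2^3*3^( - 1) * 11^( - 1)*41^1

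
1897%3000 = 1897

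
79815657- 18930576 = 60885081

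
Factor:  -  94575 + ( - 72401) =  - 166976=-2^6 * 2609^1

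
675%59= 26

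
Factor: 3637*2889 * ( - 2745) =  - 3^5*5^1 * 61^1*107^1 * 3637^1= - 28842519285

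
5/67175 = 1/13435=0.00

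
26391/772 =26391/772=34.19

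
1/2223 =1/2223=0.00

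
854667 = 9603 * 89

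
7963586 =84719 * 94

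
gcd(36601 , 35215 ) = 1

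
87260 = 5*17452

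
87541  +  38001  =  125542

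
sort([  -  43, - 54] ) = [ - 54, -43]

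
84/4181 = 84/4181   =  0.02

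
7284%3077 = 1130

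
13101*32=419232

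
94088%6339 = 5342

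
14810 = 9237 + 5573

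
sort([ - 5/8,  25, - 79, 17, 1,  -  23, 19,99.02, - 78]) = [ - 79, - 78,-23, - 5/8,1,  17, 19 , 25, 99.02]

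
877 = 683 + 194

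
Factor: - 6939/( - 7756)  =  2^(-2 )*3^3*7^( - 1) * 257^1 * 277^( - 1)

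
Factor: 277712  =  2^4*17^1*1021^1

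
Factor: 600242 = 2^1*29^1*  79^1 *131^1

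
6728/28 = 240  +  2/7 = 240.29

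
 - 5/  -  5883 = 5/5883 = 0.00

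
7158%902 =844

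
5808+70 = 5878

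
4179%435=264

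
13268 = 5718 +7550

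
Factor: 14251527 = 3^2*677^1*2339^1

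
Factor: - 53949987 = - 3^2*7^1*13^1*19^1*3467^1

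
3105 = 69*45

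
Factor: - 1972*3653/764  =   - 13^1* 17^1*29^1*191^(-1 )*281^1 = - 1800929/191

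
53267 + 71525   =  124792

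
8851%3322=2207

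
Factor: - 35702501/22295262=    - 2^(-1)*3^( - 1)*11^( - 1 )*17^(-1)*19^1*31^( - 1)* 641^(-1)*1879079^1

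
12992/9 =1443 + 5/9 = 1443.56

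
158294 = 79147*2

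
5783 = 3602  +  2181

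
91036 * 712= 64817632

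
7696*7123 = 54818608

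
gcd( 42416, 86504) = 88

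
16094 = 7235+8859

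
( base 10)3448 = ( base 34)2xe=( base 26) 52G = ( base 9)4651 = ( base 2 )110101111000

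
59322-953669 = - 894347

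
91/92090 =91/92090 =0.00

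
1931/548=1931/548=3.52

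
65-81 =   -  16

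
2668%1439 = 1229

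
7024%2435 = 2154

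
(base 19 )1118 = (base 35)5w2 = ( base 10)7247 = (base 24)CDN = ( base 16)1C4F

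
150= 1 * 150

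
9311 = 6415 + 2896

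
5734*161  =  923174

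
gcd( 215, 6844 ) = 1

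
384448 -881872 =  - 497424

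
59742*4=238968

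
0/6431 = 0 = 0.00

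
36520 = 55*664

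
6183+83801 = 89984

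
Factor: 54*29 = 1566 = 2^1*3^3 * 29^1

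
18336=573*32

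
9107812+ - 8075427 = 1032385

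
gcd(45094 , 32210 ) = 6442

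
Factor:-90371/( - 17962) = 2^( - 1) *7^ ( - 1) * 1283^( - 1 ) * 90371^1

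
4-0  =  4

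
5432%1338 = 80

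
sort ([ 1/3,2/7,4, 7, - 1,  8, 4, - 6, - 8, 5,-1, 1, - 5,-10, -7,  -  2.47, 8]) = [-10, - 8, -7,-6 ,-5, - 2.47,  -  1,-1 , 2/7, 1/3 , 1, 4, 4, 5, 7,8, 8]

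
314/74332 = 157/37166 = 0.00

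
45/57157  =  45/57157 = 0.00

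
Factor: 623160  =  2^3*3^3*5^1*577^1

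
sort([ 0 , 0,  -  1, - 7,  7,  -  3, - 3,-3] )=[  -  7, - 3,-3,  -  3, - 1,0,0, 7 ]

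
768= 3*256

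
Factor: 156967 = 156967^1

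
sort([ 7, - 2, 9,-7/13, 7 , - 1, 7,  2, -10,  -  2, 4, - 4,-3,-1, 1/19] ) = [ -10, -4,- 3, - 2,- 2, - 1, -1, - 7/13, 1/19 , 2, 4, 7 , 7,7, 9 ]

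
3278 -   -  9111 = 12389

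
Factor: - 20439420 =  -2^2*3^1*5^1 * 340657^1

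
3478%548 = 190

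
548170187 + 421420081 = 969590268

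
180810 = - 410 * (- 441 )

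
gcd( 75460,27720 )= 1540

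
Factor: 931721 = 7^1*133103^1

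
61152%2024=432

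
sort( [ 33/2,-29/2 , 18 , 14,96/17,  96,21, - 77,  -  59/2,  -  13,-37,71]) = [  -  77, - 37, - 59/2, - 29/2, - 13, 96/17, 14,33/2 , 18,21,  71,96 ]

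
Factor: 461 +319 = 2^2*3^1*5^1*13^1 = 780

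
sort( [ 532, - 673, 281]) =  [ -673,281 , 532]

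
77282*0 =0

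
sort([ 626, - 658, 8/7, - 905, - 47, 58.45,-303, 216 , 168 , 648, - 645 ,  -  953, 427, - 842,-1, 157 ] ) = [ - 953 , - 905, - 842,-658,-645, - 303, - 47,-1, 8/7,  58.45, 157, 168, 216, 427,626,648]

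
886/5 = 886/5 = 177.20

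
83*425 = 35275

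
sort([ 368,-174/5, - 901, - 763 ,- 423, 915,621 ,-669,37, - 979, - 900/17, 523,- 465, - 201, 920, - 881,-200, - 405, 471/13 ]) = [ - 979, - 901  ,  -  881, - 763, - 669, - 465 , - 423, - 405, - 201, - 200, - 900/17, - 174/5, 471/13, 37,368, 523, 621, 915,920] 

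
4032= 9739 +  -5707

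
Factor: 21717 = 3^2*19^1*127^1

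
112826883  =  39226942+73599941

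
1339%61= 58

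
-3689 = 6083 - 9772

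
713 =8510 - 7797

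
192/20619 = 64/6873 =0.01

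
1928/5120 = 241/640= 0.38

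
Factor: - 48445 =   -  5^1*9689^1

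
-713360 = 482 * (-1480 )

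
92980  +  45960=138940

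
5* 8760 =43800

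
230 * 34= 7820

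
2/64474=1/32237 = 0.00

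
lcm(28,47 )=1316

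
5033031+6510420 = 11543451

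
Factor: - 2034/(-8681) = 2^1 * 3^2*113^1 * 8681^( - 1)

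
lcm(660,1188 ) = 5940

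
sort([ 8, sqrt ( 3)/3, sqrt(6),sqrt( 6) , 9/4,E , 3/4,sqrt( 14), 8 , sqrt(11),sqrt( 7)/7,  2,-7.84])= [ - 7.84, sqrt( 7) /7,sqrt(3)/3,3/4,2, 9/4,sqrt( 6) , sqrt( 6),E, sqrt(11) , sqrt( 14),8,8] 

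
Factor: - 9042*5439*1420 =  - 69834801960 = - 2^3*3^2*5^1*7^2 * 11^1*37^1*71^1*137^1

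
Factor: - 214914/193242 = - 7^1*17^1*107^( - 1) =- 119/107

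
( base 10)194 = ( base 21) 95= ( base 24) 82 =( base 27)75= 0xc2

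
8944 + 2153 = 11097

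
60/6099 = 20/2033  =  0.01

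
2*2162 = 4324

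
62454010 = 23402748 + 39051262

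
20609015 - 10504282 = 10104733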